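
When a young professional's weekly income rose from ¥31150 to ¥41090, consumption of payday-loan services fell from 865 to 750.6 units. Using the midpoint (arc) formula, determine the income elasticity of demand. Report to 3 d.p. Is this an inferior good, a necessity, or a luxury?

-0.515 (inferior good)

ΔQ = 750.6 − 865 = -114.4; midpoint Q̄ = (865 + 750.6)/2 = 807.8.
ΔI = 41090 − 31150 = 9940; midpoint Ī = (31150 + 41090)/2 = 36120.
η = (ΔQ/Q̄) ÷ (ΔI/Ī) = (-114.4/807.8) ÷ (9940/36120) = -0.515.
η < 0 ⇒ inferior good.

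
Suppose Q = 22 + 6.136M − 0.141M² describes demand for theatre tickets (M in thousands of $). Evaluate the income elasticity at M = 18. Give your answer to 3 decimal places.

At M = 18: Q = 86.7640.
dQ/dM = 6.136 − 0.282M = 1.06000.
η = (dQ/dM)·(M/Q) = 1.06000 × (18/86.7640) = 0.220.

0.220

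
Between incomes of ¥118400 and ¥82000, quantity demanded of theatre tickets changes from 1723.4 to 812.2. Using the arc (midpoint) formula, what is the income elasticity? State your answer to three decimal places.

1.978

ΔQ = 812.2 − 1723.4 = -911.2; midpoint Q̄ = (1723.4 + 812.2)/2 = 1267.8.
ΔI = 82000 − 118400 = -36400; midpoint Ī = (118400 + 82000)/2 = 100200.
η = (ΔQ/Q̄) ÷ (ΔI/Ī) = (-911.2/1267.8) ÷ (-36400/100200) = 1.978.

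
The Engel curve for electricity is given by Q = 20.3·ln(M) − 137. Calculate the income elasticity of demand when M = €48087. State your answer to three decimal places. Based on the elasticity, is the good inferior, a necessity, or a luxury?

At M = 48087: Q = 81.850.
dQ/dM = 20.3/M = 0.000422152 at this income.
η = (dQ/dM)·(M/Q) = 0.000422152 × (48087/81.850) = 0.248.
Since 0 < η < 1, the good is a necessity.

0.248 (necessity)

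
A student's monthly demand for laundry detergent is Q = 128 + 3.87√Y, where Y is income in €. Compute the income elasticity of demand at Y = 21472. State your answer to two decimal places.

At Y = 21472: Q = 695.084.
dQ/dY = 3.87/(2√Y) = 0.0132052 at this income.
η = (dQ/dY)·(Y/Q) = 0.0132052 × (21472/695.084) = 0.41.

0.41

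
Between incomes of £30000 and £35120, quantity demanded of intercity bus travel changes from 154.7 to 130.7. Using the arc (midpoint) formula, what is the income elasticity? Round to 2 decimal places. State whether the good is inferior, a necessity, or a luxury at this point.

ΔQ = 130.7 − 154.7 = -24; midpoint Q̄ = (154.7 + 130.7)/2 = 142.7.
ΔI = 35120 − 30000 = 5120; midpoint Ī = (30000 + 35120)/2 = 32560.
η = (ΔQ/Q̄) ÷ (ΔI/Ī) = (-24/142.7) ÷ (5120/32560) = -1.07.
η < 0 ⇒ inferior good.

-1.07 (inferior good)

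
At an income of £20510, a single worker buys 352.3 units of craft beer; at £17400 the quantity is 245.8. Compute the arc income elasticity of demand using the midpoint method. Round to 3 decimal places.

ΔQ = 245.8 − 352.3 = -106.5; midpoint Q̄ = (352.3 + 245.8)/2 = 299.05.
ΔI = 17400 − 20510 = -3110; midpoint Ī = (20510 + 17400)/2 = 18955.
η = (ΔQ/Q̄) ÷ (ΔI/Ī) = (-106.5/299.05) ÷ (-3110/18955) = 2.171.

2.171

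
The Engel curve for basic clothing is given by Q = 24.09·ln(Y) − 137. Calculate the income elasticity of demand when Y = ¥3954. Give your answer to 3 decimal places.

0.385

At Y = 3954: Q = 62.525.
dQ/dY = 24.09/Y = 0.00609256 at this income.
η = (dQ/dY)·(Y/Q) = 0.00609256 × (3954/62.525) = 0.385.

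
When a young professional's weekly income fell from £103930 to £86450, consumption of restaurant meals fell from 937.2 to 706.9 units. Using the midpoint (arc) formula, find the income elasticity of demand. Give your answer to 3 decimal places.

ΔQ = 706.9 − 937.2 = -230.3; midpoint Q̄ = (937.2 + 706.9)/2 = 822.05.
ΔI = 86450 − 103930 = -17480; midpoint Ī = (103930 + 86450)/2 = 95190.
η = (ΔQ/Q̄) ÷ (ΔI/Ī) = (-230.3/822.05) ÷ (-17480/95190) = 1.526.

1.526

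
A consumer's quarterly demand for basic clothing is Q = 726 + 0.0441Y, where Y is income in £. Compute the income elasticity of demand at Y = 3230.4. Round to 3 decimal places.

At Y = 3230.4: Q = 868.461.
dQ/dY = 0.0441.
η = (dQ/dY)·(Y/Q) = 0.0441 × (3230.4/868.461) = 0.164.

0.164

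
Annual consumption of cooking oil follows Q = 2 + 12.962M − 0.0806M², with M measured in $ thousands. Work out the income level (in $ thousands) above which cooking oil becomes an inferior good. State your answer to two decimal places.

dQ/dM = 12.962 − 0.1612M.
The good is inferior where dQ/dM < 0. Setting dQ/dM = 0 gives M = 12.962 / 0.1612 = 80.41.

80.41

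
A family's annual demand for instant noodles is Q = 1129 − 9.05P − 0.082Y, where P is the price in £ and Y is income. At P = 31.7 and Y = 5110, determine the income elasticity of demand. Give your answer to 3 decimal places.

At P = 31.7, Y = 5110: Q = 423.095.
Holding P constant, ∂Q/∂Y = −0.082.
η_Y = (∂Q/∂Y)·(Y/Q) = -0.082 × (5110/423.095) = -0.990.

-0.990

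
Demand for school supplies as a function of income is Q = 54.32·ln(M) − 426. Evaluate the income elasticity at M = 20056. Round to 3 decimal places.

0.485

At M = 20056: Q = 112.109.
dQ/dM = 54.32/M = 0.00270842 at this income.
η = (dQ/dM)·(M/Q) = 0.00270842 × (20056/112.109) = 0.485.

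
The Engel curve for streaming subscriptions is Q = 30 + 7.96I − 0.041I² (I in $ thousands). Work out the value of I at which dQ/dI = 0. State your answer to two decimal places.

dQ/dI = 7.96 − 0.082I.
The good is inferior where dQ/dI < 0. Setting dQ/dI = 0 gives I = 7.96 / 0.082 = 97.07.

97.07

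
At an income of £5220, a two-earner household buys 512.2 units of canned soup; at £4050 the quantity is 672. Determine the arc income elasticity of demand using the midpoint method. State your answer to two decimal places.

ΔQ = 672 − 512.2 = 159.8; midpoint Q̄ = (512.2 + 672)/2 = 592.1.
ΔI = 4050 − 5220 = -1170; midpoint Ī = (5220 + 4050)/2 = 4635.
η = (ΔQ/Q̄) ÷ (ΔI/Ī) = (159.8/592.1) ÷ (-1170/4635) = -1.07.

-1.07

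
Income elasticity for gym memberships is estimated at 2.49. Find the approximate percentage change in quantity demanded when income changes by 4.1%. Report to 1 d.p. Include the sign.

%ΔQ ≈ η × %ΔI = 2.49 × 4.1% = 10.2%.

10.2%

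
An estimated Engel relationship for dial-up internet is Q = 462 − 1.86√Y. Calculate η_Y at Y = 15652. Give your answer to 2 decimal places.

-0.51

At Y = 15652: Q = 229.299.
dQ/dY = -1.86/(2√Y) = -0.00743358 at this income.
η = (dQ/dY)·(Y/Q) = -0.00743358 × (15652/229.299) = -0.51.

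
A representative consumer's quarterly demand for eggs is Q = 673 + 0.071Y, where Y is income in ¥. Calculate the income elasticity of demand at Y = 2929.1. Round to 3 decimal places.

At Y = 2929.1: Q = 880.966.
dQ/dY = 0.071.
η = (dQ/dY)·(Y/Q) = 0.071 × (2929.1/880.966) = 0.236.

0.236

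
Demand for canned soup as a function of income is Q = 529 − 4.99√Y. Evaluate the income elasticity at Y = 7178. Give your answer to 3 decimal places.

At Y = 7178: Q = 106.232.
dQ/dY = -4.99/(2√Y) = -0.0294489 at this income.
η = (dQ/dY)·(Y/Q) = -0.0294489 × (7178/106.232) = -1.990.

-1.990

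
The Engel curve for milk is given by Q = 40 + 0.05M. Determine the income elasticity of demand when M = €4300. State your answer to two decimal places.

At M = 4300: Q = 255.000.
dQ/dM = 0.05.
η = (dQ/dM)·(M/Q) = 0.05 × (4300/255.000) = 0.84.

0.84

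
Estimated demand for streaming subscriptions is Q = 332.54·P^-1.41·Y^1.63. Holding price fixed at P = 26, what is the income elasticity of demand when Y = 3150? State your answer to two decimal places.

For a multiplicative demand Q = A·P^α·Y^β, the income elasticity is β everywhere.
Here β = 1.63, so η = 1.63.

1.63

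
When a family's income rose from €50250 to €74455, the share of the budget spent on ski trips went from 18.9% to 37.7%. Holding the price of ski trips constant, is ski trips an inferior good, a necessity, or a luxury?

The budget share rises as income rises, so η > 1.

luxury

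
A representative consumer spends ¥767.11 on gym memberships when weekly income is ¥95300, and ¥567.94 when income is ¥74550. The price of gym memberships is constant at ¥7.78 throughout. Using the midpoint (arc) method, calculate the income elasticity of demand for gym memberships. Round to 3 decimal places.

1.221

With a constant price, Q₁ = 767.11/7.78 = 98.600 and Q₂ = 567.94/7.78 = 73.000 (equivalently, work directly with expenditure since P cancels).
Midpoint %ΔQ = (567.94 − 767.11)/667.53 = -0.29837; midpoint %ΔI = (74550 − 95300)/84925 = -0.24433.
η = -0.29837 / -0.24433 = 1.221.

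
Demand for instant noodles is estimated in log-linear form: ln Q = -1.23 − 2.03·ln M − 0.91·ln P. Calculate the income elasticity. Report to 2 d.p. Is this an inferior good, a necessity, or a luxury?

In a log-linear demand, the coefficient on ln M is the income elasticity.
So η = -2.03.
η < 0 ⇒ inferior good.

-2.03 (inferior good)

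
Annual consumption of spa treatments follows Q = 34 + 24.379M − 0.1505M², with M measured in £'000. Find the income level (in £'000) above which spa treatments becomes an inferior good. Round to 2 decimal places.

dQ/dM = 24.379 − 0.301M.
The good is inferior where dQ/dM < 0. Setting dQ/dM = 0 gives M = 24.379 / 0.301 = 80.99.

80.99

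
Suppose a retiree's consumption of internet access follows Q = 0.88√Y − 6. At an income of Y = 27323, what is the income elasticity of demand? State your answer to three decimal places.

At Y = 27323: Q = 139.461.
dQ/dY = 0.88/(2√Y) = 0.00266188 at this income.
η = (dQ/dY)·(Y/Q) = 0.00266188 × (27323/139.461) = 0.522.

0.522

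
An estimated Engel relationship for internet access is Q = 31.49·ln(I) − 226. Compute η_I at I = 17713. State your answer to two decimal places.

0.38

At I = 17713: Q = 82.037.
dQ/dI = 31.49/I = 0.00177779 at this income.
η = (dQ/dI)·(I/Q) = 0.00177779 × (17713/82.037) = 0.38.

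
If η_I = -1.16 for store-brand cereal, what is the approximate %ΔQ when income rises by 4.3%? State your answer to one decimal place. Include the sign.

-5.0%

%ΔQ ≈ η × %ΔI = -1.16 × 4.3% = -5.0%.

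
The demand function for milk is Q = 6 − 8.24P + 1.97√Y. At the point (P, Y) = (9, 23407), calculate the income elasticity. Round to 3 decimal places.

0.646

At P = 9, Y = 23407: Q = 233.237.
Holding P constant, ∂Q/∂Y = 1.97/(2√Y) = 0.00643818.
η_Y = (∂Q/∂Y)·(Y/Q) = 0.00643818 × (23407/233.237) = 0.646.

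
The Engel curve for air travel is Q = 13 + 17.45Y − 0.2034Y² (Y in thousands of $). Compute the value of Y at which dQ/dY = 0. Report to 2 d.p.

42.90

dQ/dY = 17.45 − 0.4068Y.
The good is inferior where dQ/dY < 0. Setting dQ/dY = 0 gives Y = 17.45 / 0.4068 = 42.90.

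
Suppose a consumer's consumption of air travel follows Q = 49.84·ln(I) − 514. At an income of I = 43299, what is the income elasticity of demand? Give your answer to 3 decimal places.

2.756

At I = 43299: Q = 18.086.
dQ/dI = 49.84/I = 0.00115107 at this income.
η = (dQ/dI)·(I/Q) = 0.00115107 × (43299/18.086) = 2.756.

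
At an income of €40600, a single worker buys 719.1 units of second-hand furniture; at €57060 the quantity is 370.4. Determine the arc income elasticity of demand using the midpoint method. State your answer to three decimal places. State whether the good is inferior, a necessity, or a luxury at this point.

ΔQ = 370.4 − 719.1 = -348.7; midpoint Q̄ = (719.1 + 370.4)/2 = 544.75.
ΔI = 57060 − 40600 = 16460; midpoint Ī = (40600 + 57060)/2 = 48830.
η = (ΔQ/Q̄) ÷ (ΔI/Ī) = (-348.7/544.75) ÷ (16460/48830) = -1.899.
η < 0 ⇒ inferior good.

-1.899 (inferior good)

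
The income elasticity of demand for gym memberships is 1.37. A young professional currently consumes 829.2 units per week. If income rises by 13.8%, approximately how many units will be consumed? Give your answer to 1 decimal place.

986.0

%ΔQ ≈ η × %ΔI = 1.37 × 13.8% = 18.906%.
New Q ≈ 829.2 × (1 + 0.18906) = 986.0.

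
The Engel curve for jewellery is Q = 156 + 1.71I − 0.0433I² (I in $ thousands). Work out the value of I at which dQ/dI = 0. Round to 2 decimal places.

19.75

dQ/dI = 1.71 − 0.0866I.
The good is inferior where dQ/dI < 0. Setting dQ/dI = 0 gives I = 1.71 / 0.0866 = 19.75.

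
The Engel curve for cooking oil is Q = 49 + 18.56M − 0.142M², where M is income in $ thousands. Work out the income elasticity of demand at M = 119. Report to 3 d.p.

-7.347

At M = 119: Q = 246.7780.
dQ/dM = 18.56 − 0.284M = -15.23600.
η = (dQ/dM)·(M/Q) = -15.23600 × (119/246.7780) = -7.347.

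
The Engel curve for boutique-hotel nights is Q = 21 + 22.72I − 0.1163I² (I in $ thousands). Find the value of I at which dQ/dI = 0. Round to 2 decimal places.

dQ/dI = 22.72 − 0.2326I.
The good is inferior where dQ/dI < 0. Setting dQ/dI = 0 gives I = 22.72 / 0.2326 = 97.68.

97.68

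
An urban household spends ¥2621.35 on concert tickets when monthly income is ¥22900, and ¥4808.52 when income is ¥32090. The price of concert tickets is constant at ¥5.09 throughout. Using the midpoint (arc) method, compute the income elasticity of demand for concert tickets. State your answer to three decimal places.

With a constant price, Q₁ = 2621.35/5.09 = 515.000 and Q₂ = 4808.52/5.09 = 944.699 (equivalently, work directly with expenditure since P cancels).
Midpoint %ΔQ = (4808.52 − 2621.35)/3714.94 = 0.58875; midpoint %ΔI = (32090 − 22900)/27495 = 0.33424.
η = 0.58875 / 0.33424 = 1.761.

1.761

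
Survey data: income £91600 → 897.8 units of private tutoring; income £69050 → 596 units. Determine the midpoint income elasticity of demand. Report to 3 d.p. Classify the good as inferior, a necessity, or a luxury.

1.439 (luxury)

ΔQ = 596 − 897.8 = -301.8; midpoint Q̄ = (897.8 + 596)/2 = 746.9.
ΔI = 69050 − 91600 = -22550; midpoint Ī = (91600 + 69050)/2 = 80325.
η = (ΔQ/Q̄) ÷ (ΔI/Ī) = (-301.8/746.9) ÷ (-22550/80325) = 1.439.
η > 1 ⇒ luxury.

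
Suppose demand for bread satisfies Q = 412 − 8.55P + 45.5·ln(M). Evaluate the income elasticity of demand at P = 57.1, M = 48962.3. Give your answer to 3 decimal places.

At P = 57.1, M = 48962.3: Q = 415.141.
Holding P constant, ∂Q/∂M = 45.5/M = 0.000929286.
η_M = (∂Q/∂M)·(M/Q) = 0.000929286 × (48962.3/415.141) = 0.110.

0.110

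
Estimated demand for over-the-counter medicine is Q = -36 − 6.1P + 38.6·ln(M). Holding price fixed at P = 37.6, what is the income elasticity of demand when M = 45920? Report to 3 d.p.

0.259

At P = 37.6, M = 45920: Q = 148.998.
Holding P constant, ∂Q/∂M = 38.6/M = 0.000840592.
η_M = (∂Q/∂M)·(M/Q) = 0.000840592 × (45920/148.998) = 0.259.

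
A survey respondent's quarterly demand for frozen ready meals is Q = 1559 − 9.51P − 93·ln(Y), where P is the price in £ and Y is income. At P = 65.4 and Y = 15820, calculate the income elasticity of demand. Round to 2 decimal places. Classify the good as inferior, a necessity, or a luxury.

At P = 65.4, Y = 15820: Q = 37.826.
Holding P constant, ∂Q/∂Y = -93/Y = -0.00587863.
η_Y = (∂Q/∂Y)·(Y/Q) = -0.00587863 × (15820/37.826) = -2.46.
Since η < 0, this is an inferior good.

-2.46 (inferior good)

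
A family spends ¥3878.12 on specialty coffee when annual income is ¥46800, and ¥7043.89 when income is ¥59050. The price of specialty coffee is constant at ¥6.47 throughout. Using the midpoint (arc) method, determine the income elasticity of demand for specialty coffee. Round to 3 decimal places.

2.505

With a constant price, Q₁ = 3878.12/6.47 = 599.400 and Q₂ = 7043.89/6.47 = 1088.700 (equivalently, work directly with expenditure since P cancels).
Midpoint %ΔQ = (7043.89 − 3878.12)/5461.01 = 0.57970; midpoint %ΔI = (59050 − 46800)/52925 = 0.23146.
η = 0.57970 / 0.23146 = 2.505.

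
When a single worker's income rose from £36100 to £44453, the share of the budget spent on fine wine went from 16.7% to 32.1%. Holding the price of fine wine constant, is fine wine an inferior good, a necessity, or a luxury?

luxury

The budget share rises as income rises, so η > 1.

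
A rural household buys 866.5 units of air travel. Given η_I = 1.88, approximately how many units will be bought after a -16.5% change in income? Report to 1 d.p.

597.7

%ΔQ ≈ η × %ΔI = 1.88 × (-16.5%) = -31.02%.
New Q ≈ 866.5 × (1 − 0.3102) = 597.7.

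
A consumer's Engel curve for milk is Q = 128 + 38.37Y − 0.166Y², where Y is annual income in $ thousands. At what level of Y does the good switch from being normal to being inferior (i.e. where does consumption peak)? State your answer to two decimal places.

115.57

dQ/dY = 38.37 − 0.332Y.
The good is inferior where dQ/dY < 0. Setting dQ/dY = 0 gives Y = 38.37 / 0.332 = 115.57.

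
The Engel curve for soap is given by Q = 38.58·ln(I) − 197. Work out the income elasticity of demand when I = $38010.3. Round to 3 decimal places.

At I = 38010.3: Q = 209.850.
dQ/dI = 38.58/I = 0.00101499 at this income.
η = (dQ/dI)·(I/Q) = 0.00101499 × (38010.3/209.850) = 0.184.

0.184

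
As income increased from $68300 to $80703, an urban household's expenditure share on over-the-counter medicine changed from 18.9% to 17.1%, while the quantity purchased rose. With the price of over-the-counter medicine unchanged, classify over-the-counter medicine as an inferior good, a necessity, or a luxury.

necessity

Quantity rises but the budget share falls as income rises, so 0 < η < 1.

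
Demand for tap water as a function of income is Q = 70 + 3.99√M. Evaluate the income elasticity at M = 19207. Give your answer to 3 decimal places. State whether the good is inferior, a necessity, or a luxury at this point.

0.444 (necessity)

At M = 19207: Q = 622.971.
dQ/dM = 3.99/(2√M) = 0.014395 at this income.
η = (dQ/dM)·(M/Q) = 0.014395 × (19207/622.971) = 0.444.
Since 0 < η < 1, the good is a necessity.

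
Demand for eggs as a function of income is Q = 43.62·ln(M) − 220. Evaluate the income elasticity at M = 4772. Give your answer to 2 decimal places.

At M = 4772: Q = 149.484.
dQ/dM = 43.62/M = 0.00914082 at this income.
η = (dQ/dM)·(M/Q) = 0.00914082 × (4772/149.484) = 0.29.

0.29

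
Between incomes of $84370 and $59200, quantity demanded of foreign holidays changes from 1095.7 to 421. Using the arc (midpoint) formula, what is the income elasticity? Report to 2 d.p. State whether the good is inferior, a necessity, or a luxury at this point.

2.54 (luxury)

ΔQ = 421 − 1095.7 = -674.7; midpoint Q̄ = (1095.7 + 421)/2 = 758.35.
ΔI = 59200 − 84370 = -25170; midpoint Ī = (84370 + 59200)/2 = 71785.
η = (ΔQ/Q̄) ÷ (ΔI/Ī) = (-674.7/758.35) ÷ (-25170/71785) = 2.54.
η > 1 ⇒ luxury.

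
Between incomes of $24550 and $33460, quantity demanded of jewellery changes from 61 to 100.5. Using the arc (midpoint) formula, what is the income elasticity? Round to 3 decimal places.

ΔQ = 100.5 − 61 = 39.5; midpoint Q̄ = (61 + 100.5)/2 = 80.75.
ΔI = 33460 − 24550 = 8910; midpoint Ī = (24550 + 33460)/2 = 29005.
η = (ΔQ/Q̄) ÷ (ΔI/Ī) = (39.5/80.75) ÷ (8910/29005) = 1.592.

1.592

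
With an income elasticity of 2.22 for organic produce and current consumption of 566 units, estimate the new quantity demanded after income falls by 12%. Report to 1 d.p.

%ΔQ ≈ η × %ΔI = 2.22 × (-12%) = -26.64%.
New Q ≈ 566 × (1 − 0.2664) = 415.2.

415.2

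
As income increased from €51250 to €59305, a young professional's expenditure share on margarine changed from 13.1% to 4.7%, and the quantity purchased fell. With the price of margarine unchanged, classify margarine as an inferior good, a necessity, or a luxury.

inferior good

Quantity demanded falls as income rises, so η < 0.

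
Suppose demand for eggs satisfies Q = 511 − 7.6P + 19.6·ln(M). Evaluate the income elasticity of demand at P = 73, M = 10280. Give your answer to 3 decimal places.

At P = 73, M = 10280: Q = 137.264.
Holding P constant, ∂Q/∂M = 19.6/M = 0.00190661.
η_M = (∂Q/∂M)·(M/Q) = 0.00190661 × (10280/137.264) = 0.143.

0.143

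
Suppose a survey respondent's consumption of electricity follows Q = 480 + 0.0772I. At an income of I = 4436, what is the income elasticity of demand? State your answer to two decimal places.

0.42

At I = 4436: Q = 822.459.
dQ/dI = 0.0772.
η = (dQ/dI)·(I/Q) = 0.0772 × (4436/822.459) = 0.42.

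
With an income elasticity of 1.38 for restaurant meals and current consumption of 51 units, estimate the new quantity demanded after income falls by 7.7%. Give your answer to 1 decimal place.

%ΔQ ≈ η × %ΔI = 1.38 × (-7.7%) = -10.626%.
New Q ≈ 51 × (1 − 0.10626) = 45.6.

45.6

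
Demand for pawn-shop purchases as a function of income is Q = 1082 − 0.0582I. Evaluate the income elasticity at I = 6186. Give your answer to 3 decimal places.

At I = 6186: Q = 721.975.
dQ/dI = −0.0582.
η = (dQ/dI)·(I/Q) = -0.0582 × (6186/721.975) = -0.499.

-0.499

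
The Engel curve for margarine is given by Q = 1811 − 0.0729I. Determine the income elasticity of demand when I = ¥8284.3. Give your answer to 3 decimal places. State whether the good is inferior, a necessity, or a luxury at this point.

-0.500 (inferior good)

At I = 8284.3: Q = 1207.075.
dQ/dI = −0.0729.
η = (dQ/dI)·(I/Q) = -0.0729 × (8284.3/1207.075) = -0.500.
Since η < 0, the good is an inferior good.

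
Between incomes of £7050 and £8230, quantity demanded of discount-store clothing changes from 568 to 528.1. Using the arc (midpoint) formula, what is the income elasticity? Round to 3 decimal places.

ΔQ = 528.1 − 568 = -39.9; midpoint Q̄ = (568 + 528.1)/2 = 548.05.
ΔI = 8230 − 7050 = 1180; midpoint Ī = (7050 + 8230)/2 = 7640.
η = (ΔQ/Q̄) ÷ (ΔI/Ī) = (-39.9/548.05) ÷ (1180/7640) = -0.471.

-0.471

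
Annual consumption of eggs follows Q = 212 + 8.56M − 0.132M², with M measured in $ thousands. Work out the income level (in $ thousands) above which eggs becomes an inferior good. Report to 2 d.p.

32.42

dQ/dM = 8.56 − 0.264M.
The good is inferior where dQ/dM < 0. Setting dQ/dM = 0 gives M = 8.56 / 0.264 = 32.42.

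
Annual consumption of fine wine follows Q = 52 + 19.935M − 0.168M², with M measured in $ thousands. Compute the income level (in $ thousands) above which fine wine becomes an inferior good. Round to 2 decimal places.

dQ/dM = 19.935 − 0.336M.
The good is inferior where dQ/dM < 0. Setting dQ/dM = 0 gives M = 19.935 / 0.336 = 59.33.

59.33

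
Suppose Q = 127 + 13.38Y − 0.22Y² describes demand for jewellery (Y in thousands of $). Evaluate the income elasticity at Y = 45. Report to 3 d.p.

-1.019

At Y = 45: Q = 283.6000.
dQ/dY = 13.38 − 0.44Y = -6.42000.
η = (dQ/dY)·(Y/Q) = -6.42000 × (45/283.6000) = -1.019.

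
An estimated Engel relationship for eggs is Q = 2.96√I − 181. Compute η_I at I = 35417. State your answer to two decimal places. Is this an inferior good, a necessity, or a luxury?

At I = 35417: Q = 376.054.
dQ/dI = 2.96/(2√I) = 0.00786422 at this income.
η = (dQ/dI)·(I/Q) = 0.00786422 × (35417/376.054) = 0.74.
Since 0 < η < 1, the good is a necessity.

0.74 (necessity)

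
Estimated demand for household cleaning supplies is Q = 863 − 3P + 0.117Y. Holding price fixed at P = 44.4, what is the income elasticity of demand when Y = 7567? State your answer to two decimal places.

0.55

At P = 44.4, Y = 7567: Q = 1615.139.
Holding P constant, ∂Q/∂Y = 0.117.
η_Y = (∂Q/∂Y)·(Y/Q) = 0.117 × (7567/1615.139) = 0.55.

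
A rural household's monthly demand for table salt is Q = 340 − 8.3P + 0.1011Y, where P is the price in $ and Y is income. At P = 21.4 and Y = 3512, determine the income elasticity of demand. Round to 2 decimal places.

At P = 21.4, Y = 3512: Q = 517.443.
Holding P constant, ∂Q/∂Y = 0.1011.
η_Y = (∂Q/∂Y)·(Y/Q) = 0.1011 × (3512/517.443) = 0.69.

0.69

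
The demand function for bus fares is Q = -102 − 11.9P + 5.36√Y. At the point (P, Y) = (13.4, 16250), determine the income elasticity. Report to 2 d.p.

At P = 13.4, Y = 16250: Q = 421.809.
Holding P constant, ∂Q/∂Y = 5.36/(2√Y) = 0.0210236.
η_Y = (∂Q/∂Y)·(Y/Q) = 0.0210236 × (16250/421.809) = 0.81.

0.81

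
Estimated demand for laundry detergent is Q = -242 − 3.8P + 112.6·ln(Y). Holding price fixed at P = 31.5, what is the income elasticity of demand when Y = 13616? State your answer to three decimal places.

0.159

At P = 31.5, Y = 13616: Q = 710.139.
Holding P constant, ∂Q/∂Y = 112.6/Y = 0.00826968.
η_Y = (∂Q/∂Y)·(Y/Q) = 0.00826968 × (13616/710.139) = 0.159.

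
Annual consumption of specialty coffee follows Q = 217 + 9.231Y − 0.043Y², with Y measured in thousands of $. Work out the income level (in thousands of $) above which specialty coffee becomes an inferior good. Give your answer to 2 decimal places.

dQ/dY = 9.231 − 0.086Y.
The good is inferior where dQ/dY < 0. Setting dQ/dY = 0 gives Y = 9.231 / 0.086 = 107.34.

107.34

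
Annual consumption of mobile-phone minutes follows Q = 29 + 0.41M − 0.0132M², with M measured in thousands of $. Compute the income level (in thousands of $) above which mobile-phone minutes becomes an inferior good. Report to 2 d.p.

dQ/dM = 0.41 − 0.0264M.
The good is inferior where dQ/dM < 0. Setting dQ/dM = 0 gives M = 0.41 / 0.0264 = 15.53.

15.53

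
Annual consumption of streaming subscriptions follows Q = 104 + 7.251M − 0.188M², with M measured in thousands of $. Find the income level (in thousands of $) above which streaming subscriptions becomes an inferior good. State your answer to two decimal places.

19.28

dQ/dM = 7.251 − 0.376M.
The good is inferior where dQ/dM < 0. Setting dQ/dM = 0 gives M = 7.251 / 0.376 = 19.28.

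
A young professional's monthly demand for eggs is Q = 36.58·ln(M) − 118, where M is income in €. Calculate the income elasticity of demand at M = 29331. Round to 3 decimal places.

At M = 29331: Q = 258.277.
dQ/dM = 36.58/M = 0.00124714 at this income.
η = (dQ/dM)·(M/Q) = 0.00124714 × (29331/258.277) = 0.142.

0.142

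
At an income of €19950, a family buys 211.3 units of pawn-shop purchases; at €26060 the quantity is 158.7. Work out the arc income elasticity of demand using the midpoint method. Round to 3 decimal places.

-1.071

ΔQ = 158.7 − 211.3 = -52.6; midpoint Q̄ = (211.3 + 158.7)/2 = 185.
ΔI = 26060 − 19950 = 6110; midpoint Ī = (19950 + 26060)/2 = 23005.
η = (ΔQ/Q̄) ÷ (ΔI/Ī) = (-52.6/185) ÷ (6110/23005) = -1.071.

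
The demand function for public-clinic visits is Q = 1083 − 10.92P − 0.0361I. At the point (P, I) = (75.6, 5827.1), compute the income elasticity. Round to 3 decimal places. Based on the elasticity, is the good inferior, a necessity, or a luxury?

-4.467 (inferior good)

At P = 75.6, I = 5827.1: Q = 47.090.
Holding P constant, ∂Q/∂I = −0.0361.
η_I = (∂Q/∂I)·(I/Q) = -0.0361 × (5827.1/47.090) = -4.467.
Since η < 0, this is an inferior good.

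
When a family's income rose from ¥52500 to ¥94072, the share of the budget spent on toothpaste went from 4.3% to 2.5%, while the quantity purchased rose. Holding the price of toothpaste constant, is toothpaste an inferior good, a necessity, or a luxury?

necessity

Quantity rises but the budget share falls as income rises, so 0 < η < 1.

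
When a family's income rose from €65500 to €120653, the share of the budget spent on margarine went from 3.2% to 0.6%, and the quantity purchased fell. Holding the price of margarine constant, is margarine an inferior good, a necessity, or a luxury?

inferior good

Quantity demanded falls as income rises, so η < 0.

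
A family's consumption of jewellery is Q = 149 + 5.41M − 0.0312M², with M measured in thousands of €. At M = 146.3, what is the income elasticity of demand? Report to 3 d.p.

At M = 146.3: Q = 272.6879.
dQ/dM = 5.41 − 0.0624M = -3.71912.
η = (dQ/dM)·(M/Q) = -3.71912 × (146.3/272.6879) = -1.995.

-1.995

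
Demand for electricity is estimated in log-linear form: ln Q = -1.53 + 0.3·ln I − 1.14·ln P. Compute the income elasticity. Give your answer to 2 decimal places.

In a log-linear demand, the coefficient on ln I is the income elasticity.
So η = 0.30.

0.30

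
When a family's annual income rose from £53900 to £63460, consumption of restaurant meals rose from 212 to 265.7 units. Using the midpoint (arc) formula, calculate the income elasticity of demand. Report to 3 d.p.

ΔQ = 265.7 − 212 = 53.7; midpoint Q̄ = (212 + 265.7)/2 = 238.85.
ΔI = 63460 − 53900 = 9560; midpoint Ī = (53900 + 63460)/2 = 58680.
η = (ΔQ/Q̄) ÷ (ΔI/Ī) = (53.7/238.85) ÷ (9560/58680) = 1.380.

1.380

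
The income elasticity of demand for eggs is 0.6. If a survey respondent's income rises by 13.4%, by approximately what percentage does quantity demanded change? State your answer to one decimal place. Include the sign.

%ΔQ ≈ η × %ΔI = 0.6 × 13.4% = 8.0%.

8.0%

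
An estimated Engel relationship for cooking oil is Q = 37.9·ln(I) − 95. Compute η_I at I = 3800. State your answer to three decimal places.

At I = 3800: Q = 217.400.
dQ/dI = 37.9/I = 0.00997368 at this income.
η = (dQ/dI)·(I/Q) = 0.00997368 × (3800/217.400) = 0.174.

0.174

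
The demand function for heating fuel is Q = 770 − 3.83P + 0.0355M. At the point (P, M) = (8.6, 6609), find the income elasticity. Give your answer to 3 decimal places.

0.241

At P = 8.6, M = 6609: Q = 971.682.
Holding P constant, ∂Q/∂M = 0.0355.
η_M = (∂Q/∂M)·(M/Q) = 0.0355 × (6609/971.682) = 0.241.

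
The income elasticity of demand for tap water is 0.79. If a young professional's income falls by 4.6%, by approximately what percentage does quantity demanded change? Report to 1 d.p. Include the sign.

-3.6%

%ΔQ ≈ η × %ΔI = 0.79 × (-4.6%) = -3.6%.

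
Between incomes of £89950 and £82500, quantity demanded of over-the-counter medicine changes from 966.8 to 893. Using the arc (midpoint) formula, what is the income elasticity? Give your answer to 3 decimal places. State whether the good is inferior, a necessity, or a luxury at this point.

ΔQ = 893 − 966.8 = -73.8; midpoint Q̄ = (966.8 + 893)/2 = 929.9.
ΔI = 82500 − 89950 = -7450; midpoint Ī = (89950 + 82500)/2 = 86225.
η = (ΔQ/Q̄) ÷ (ΔI/Ī) = (-73.8/929.9) ÷ (-7450/86225) = 0.919.
0 < η < 1 ⇒ necessity.

0.919 (necessity)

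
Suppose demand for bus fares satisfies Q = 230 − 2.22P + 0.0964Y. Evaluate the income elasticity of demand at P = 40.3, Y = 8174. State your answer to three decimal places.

0.849

At P = 40.3, Y = 8174: Q = 928.508.
Holding P constant, ∂Q/∂Y = 0.0964.
η_Y = (∂Q/∂Y)·(Y/Q) = 0.0964 × (8174/928.508) = 0.849.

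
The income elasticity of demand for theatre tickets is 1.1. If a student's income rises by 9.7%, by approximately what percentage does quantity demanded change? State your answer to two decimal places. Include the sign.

10.67%

%ΔQ ≈ η × %ΔI = 1.1 × 9.7% = 10.67%.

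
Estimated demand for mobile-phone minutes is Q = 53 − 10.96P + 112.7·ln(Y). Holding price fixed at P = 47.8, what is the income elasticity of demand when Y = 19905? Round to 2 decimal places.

At P = 47.8, Y = 19905: Q = 644.698.
Holding P constant, ∂Q/∂Y = 112.7/Y = 0.00566189.
η_Y = (∂Q/∂Y)·(Y/Q) = 0.00566189 × (19905/644.698) = 0.17.

0.17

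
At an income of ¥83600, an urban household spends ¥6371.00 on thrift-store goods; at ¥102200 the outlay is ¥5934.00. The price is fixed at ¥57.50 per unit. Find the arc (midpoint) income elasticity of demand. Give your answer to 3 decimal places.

With a constant price, Q₁ = 6371.00/57.50 = 110.800 and Q₂ = 5934.00/57.50 = 103.200 (equivalently, work directly with expenditure since P cancels).
Midpoint %ΔQ = (5934.00 − 6371.00)/6152.50 = -0.07103; midpoint %ΔI = (102200 − 83600)/92900 = 0.20022.
η = -0.07103 / 0.20022 = -0.355.

-0.355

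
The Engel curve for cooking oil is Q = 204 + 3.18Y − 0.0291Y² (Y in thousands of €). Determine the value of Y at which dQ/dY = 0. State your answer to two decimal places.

dQ/dY = 3.18 − 0.0582Y.
The good is inferior where dQ/dY < 0. Setting dQ/dY = 0 gives Y = 3.18 / 0.0582 = 54.64.

54.64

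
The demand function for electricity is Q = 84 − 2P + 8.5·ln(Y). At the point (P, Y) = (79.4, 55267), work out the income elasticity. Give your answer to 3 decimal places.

At P = 79.4, Y = 55267: Q = 18.019.
Holding P constant, ∂Q/∂Y = 8.5/Y = 0.000153799.
η_Y = (∂Q/∂Y)·(Y/Q) = 0.000153799 × (55267/18.019) = 0.472.

0.472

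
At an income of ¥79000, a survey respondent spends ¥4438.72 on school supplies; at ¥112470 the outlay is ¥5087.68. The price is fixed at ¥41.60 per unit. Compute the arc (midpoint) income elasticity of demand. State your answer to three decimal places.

With a constant price, Q₁ = 4438.72/41.60 = 106.700 and Q₂ = 5087.68/41.60 = 122.300 (equivalently, work directly with expenditure since P cancels).
Midpoint %ΔQ = (5087.68 − 4438.72)/4763.20 = 0.13624; midpoint %ΔI = (112470 − 79000)/95735 = 0.34961.
η = 0.13624 / 0.34961 = 0.390.

0.390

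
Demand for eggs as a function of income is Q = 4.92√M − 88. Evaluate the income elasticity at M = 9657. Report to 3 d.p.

At M = 9657: Q = 395.489.
dQ/dM = 4.92/(2√M) = 0.0250331 at this income.
η = (dQ/dM)·(M/Q) = 0.0250331 × (9657/395.489) = 0.611.

0.611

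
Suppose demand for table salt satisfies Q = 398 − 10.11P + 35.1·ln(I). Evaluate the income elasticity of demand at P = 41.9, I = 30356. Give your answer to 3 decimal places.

0.104

At P = 41.9, I = 30356: Q = 336.649.
Holding P constant, ∂Q/∂I = 35.1/I = 0.00115628.
η_I = (∂Q/∂I)·(I/Q) = 0.00115628 × (30356/336.649) = 0.104.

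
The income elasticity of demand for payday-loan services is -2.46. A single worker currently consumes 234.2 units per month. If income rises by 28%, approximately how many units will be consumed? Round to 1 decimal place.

%ΔQ ≈ η × %ΔI = -2.46 × 28% = -68.88%.
New Q ≈ 234.2 × (1 − 0.6888) = 72.9.

72.9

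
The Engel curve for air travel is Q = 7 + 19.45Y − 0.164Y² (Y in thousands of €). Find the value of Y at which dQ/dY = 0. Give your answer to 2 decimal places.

59.30

dQ/dY = 19.45 − 0.328Y.
The good is inferior where dQ/dY < 0. Setting dQ/dY = 0 gives Y = 19.45 / 0.328 = 59.30.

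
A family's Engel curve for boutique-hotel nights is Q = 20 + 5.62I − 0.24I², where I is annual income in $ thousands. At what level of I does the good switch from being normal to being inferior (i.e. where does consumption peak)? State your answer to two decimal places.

dQ/dI = 5.62 − 0.48I.
The good is inferior where dQ/dI < 0. Setting dQ/dI = 0 gives I = 5.62 / 0.48 = 11.71.

11.71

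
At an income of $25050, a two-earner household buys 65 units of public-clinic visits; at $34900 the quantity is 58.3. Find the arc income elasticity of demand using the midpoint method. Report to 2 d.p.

-0.33

ΔQ = 58.3 − 65 = -6.7; midpoint Q̄ = (65 + 58.3)/2 = 61.65.
ΔI = 34900 − 25050 = 9850; midpoint Ī = (25050 + 34900)/2 = 29975.
η = (ΔQ/Q̄) ÷ (ΔI/Ī) = (-6.7/61.65) ÷ (9850/29975) = -0.33.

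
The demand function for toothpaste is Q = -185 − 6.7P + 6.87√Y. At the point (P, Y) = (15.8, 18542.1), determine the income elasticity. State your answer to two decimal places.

0.73

At P = 15.8, Y = 18542.1: Q = 644.624.
Holding P constant, ∂Q/∂Y = 6.87/(2√Y) = 0.0252259.
η_Y = (∂Q/∂Y)·(Y/Q) = 0.0252259 × (18542.1/644.624) = 0.73.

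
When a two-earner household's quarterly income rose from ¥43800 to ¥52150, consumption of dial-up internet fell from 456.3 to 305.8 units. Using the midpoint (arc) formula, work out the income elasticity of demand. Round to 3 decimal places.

-2.269

ΔQ = 305.8 − 456.3 = -150.5; midpoint Q̄ = (456.3 + 305.8)/2 = 381.05.
ΔI = 52150 − 43800 = 8350; midpoint Ī = (43800 + 52150)/2 = 47975.
η = (ΔQ/Q̄) ÷ (ΔI/Ī) = (-150.5/381.05) ÷ (8350/47975) = -2.269.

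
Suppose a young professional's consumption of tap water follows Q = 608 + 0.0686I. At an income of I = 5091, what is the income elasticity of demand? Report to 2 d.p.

At I = 5091: Q = 957.243.
dQ/dI = 0.0686.
η = (dQ/dI)·(I/Q) = 0.0686 × (5091/957.243) = 0.36.

0.36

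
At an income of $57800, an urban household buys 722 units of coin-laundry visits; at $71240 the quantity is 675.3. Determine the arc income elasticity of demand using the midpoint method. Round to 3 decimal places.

-0.321

ΔQ = 675.3 − 722 = -46.7; midpoint Q̄ = (722 + 675.3)/2 = 698.65.
ΔI = 71240 − 57800 = 13440; midpoint Ī = (57800 + 71240)/2 = 64520.
η = (ΔQ/Q̄) ÷ (ΔI/Ī) = (-46.7/698.65) ÷ (13440/64520) = -0.321.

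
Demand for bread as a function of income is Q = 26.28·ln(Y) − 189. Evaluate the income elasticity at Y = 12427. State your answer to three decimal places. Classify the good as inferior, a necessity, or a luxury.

At Y = 12427: Q = 58.758.
dQ/dY = 26.28/Y = 0.00211475 at this income.
η = (dQ/dY)·(Y/Q) = 0.00211475 × (12427/58.758) = 0.447.
Since 0 < η < 1, the good is a necessity.

0.447 (necessity)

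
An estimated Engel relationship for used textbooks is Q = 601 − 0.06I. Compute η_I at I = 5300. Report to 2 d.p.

At I = 5300: Q = 283.000.
dQ/dI = −0.06.
η = (dQ/dI)·(I/Q) = -0.06 × (5300/283.000) = -1.12.

-1.12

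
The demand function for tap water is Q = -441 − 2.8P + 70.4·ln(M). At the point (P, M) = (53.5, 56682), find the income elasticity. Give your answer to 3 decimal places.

At P = 53.5, M = 56682: Q = 179.743.
Holding P constant, ∂Q/∂M = 70.4/M = 0.00124202.
η_M = (∂Q/∂M)·(M/Q) = 0.00124202 × (56682/179.743) = 0.392.

0.392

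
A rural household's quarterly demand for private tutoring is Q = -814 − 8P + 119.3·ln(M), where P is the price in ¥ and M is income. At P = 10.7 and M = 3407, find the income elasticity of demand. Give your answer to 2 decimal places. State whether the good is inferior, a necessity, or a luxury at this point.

1.69 (luxury)

At P = 10.7, M = 3407: Q = 70.737.
Holding P constant, ∂Q/∂M = 119.3/M = 0.0350161.
η_M = (∂Q/∂M)·(M/Q) = 0.0350161 × (3407/70.737) = 1.69.
Since η > 1, this is a luxury.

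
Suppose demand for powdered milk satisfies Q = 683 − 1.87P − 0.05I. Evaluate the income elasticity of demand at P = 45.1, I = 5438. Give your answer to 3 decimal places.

-0.832

At P = 45.1, I = 5438: Q = 326.763.
Holding P constant, ∂Q/∂I = −0.05.
η_I = (∂Q/∂I)·(I/Q) = -0.05 × (5438/326.763) = -0.832.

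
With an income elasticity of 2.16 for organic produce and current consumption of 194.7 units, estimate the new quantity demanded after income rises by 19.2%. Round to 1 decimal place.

%ΔQ ≈ η × %ΔI = 2.16 × 19.2% = 41.472%.
New Q ≈ 194.7 × (1 + 0.41472) = 275.4.

275.4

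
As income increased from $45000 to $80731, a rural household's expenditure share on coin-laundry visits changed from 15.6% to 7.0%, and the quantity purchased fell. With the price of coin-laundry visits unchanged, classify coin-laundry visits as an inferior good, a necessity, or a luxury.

Quantity demanded falls as income rises, so η < 0.

inferior good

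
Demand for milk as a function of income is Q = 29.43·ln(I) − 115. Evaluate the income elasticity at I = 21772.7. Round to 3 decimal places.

0.164

At I = 21772.7: Q = 178.959.
dQ/dI = 29.43/I = 0.00135169 at this income.
η = (dQ/dI)·(I/Q) = 0.00135169 × (21772.7/178.959) = 0.164.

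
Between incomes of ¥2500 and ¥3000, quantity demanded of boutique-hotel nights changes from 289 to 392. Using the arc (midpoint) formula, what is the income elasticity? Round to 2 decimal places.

1.66

ΔQ = 392 − 289 = 103; midpoint Q̄ = (289 + 392)/2 = 340.5.
ΔI = 3000 − 2500 = 500; midpoint Ī = (2500 + 3000)/2 = 2750.
η = (ΔQ/Q̄) ÷ (ΔI/Ī) = (103/340.5) ÷ (500/2750) = 1.66.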